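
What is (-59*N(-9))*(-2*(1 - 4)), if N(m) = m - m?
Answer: 0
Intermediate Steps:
N(m) = 0
(-59*N(-9))*(-2*(1 - 4)) = (-59*0)*(-2*(1 - 4)) = 0*(-2*(-3)) = 0*6 = 0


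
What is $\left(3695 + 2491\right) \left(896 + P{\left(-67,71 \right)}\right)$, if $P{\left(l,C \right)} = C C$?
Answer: $36726282$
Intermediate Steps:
$P{\left(l,C \right)} = C^{2}$
$\left(3695 + 2491\right) \left(896 + P{\left(-67,71 \right)}\right) = \left(3695 + 2491\right) \left(896 + 71^{2}\right) = 6186 \left(896 + 5041\right) = 6186 \cdot 5937 = 36726282$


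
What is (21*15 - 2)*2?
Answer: 626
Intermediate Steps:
(21*15 - 2)*2 = (315 - 2)*2 = 313*2 = 626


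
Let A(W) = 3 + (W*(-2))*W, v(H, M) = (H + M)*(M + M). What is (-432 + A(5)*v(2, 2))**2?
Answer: 1401856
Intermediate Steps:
v(H, M) = 2*M*(H + M) (v(H, M) = (H + M)*(2*M) = 2*M*(H + M))
A(W) = 3 - 2*W**2 (A(W) = 3 + (-2*W)*W = 3 - 2*W**2)
(-432 + A(5)*v(2, 2))**2 = (-432 + (3 - 2*5**2)*(2*2*(2 + 2)))**2 = (-432 + (3 - 2*25)*(2*2*4))**2 = (-432 + (3 - 50)*16)**2 = (-432 - 47*16)**2 = (-432 - 752)**2 = (-1184)**2 = 1401856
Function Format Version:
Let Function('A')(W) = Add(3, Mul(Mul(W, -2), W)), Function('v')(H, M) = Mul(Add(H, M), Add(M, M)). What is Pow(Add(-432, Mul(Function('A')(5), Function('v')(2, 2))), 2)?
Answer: 1401856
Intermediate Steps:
Function('v')(H, M) = Mul(2, M, Add(H, M)) (Function('v')(H, M) = Mul(Add(H, M), Mul(2, M)) = Mul(2, M, Add(H, M)))
Function('A')(W) = Add(3, Mul(-2, Pow(W, 2))) (Function('A')(W) = Add(3, Mul(Mul(-2, W), W)) = Add(3, Mul(-2, Pow(W, 2))))
Pow(Add(-432, Mul(Function('A')(5), Function('v')(2, 2))), 2) = Pow(Add(-432, Mul(Add(3, Mul(-2, Pow(5, 2))), Mul(2, 2, Add(2, 2)))), 2) = Pow(Add(-432, Mul(Add(3, Mul(-2, 25)), Mul(2, 2, 4))), 2) = Pow(Add(-432, Mul(Add(3, -50), 16)), 2) = Pow(Add(-432, Mul(-47, 16)), 2) = Pow(Add(-432, -752), 2) = Pow(-1184, 2) = 1401856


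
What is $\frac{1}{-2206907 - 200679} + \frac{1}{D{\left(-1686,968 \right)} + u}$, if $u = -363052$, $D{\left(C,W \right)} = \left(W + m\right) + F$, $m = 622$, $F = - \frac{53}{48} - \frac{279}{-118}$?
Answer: $- \frac{7841940367}{2464541816598590} \approx -3.1819 \cdot 10^{-6}$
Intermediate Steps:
$F = \frac{3569}{2832}$ ($F = \left(-53\right) \frac{1}{48} - - \frac{279}{118} = - \frac{53}{48} + \frac{279}{118} = \frac{3569}{2832} \approx 1.2602$)
$D{\left(C,W \right)} = \frac{1765073}{2832} + W$ ($D{\left(C,W \right)} = \left(W + 622\right) + \frac{3569}{2832} = \left(622 + W\right) + \frac{3569}{2832} = \frac{1765073}{2832} + W$)
$\frac{1}{-2206907 - 200679} + \frac{1}{D{\left(-1686,968 \right)} + u} = \frac{1}{-2206907 - 200679} + \frac{1}{\left(\frac{1765073}{2832} + 968\right) - 363052} = \frac{1}{-2407586} + \frac{1}{\frac{4506449}{2832} - 363052} = - \frac{1}{2407586} + \frac{1}{- \frac{1023656815}{2832}} = - \frac{1}{2407586} - \frac{2832}{1023656815} = - \frac{7841940367}{2464541816598590}$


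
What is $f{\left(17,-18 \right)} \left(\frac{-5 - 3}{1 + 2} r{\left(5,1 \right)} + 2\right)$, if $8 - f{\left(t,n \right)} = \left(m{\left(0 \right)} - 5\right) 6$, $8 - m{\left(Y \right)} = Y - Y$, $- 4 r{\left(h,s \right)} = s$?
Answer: $- \frac{80}{3} \approx -26.667$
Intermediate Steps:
$r{\left(h,s \right)} = - \frac{s}{4}$
$m{\left(Y \right)} = 8$ ($m{\left(Y \right)} = 8 - \left(Y - Y\right) = 8 - 0 = 8 + 0 = 8$)
$f{\left(t,n \right)} = -10$ ($f{\left(t,n \right)} = 8 - \left(8 - 5\right) 6 = 8 - 3 \cdot 6 = 8 - 18 = -10$)
$f{\left(17,-18 \right)} \left(\frac{-5 - 3}{1 + 2} r{\left(5,1 \right)} + 2\right) = - 10 \left(\frac{-5 - 3}{1 + 2} \left(\left(- \frac{1}{4}\right) 1\right) + 2\right) = - 10 \left(- \frac{8}{3} \left(- \frac{1}{4}\right) + 2\right) = - 10 \left(\left(-8\right) \frac{1}{3} \left(- \frac{1}{4}\right) + 2\right) = - 10 \left(\left(- \frac{8}{3}\right) \left(- \frac{1}{4}\right) + 2\right) = - 10 \left(\frac{2}{3} + 2\right) = \left(-10\right) \frac{8}{3} = - \frac{80}{3}$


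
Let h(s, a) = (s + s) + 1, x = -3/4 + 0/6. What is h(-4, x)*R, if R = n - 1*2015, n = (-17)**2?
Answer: 12082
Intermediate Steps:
n = 289
x = -3/4 (x = -3*1/4 + 0*(1/6) = -3/4 + 0 = -3/4 ≈ -0.75000)
h(s, a) = 1 + 2*s (h(s, a) = 2*s + 1 = 1 + 2*s)
R = -1726 (R = 289 - 1*2015 = 289 - 2015 = -1726)
h(-4, x)*R = (1 + 2*(-4))*(-1726) = (1 - 8)*(-1726) = -7*(-1726) = 12082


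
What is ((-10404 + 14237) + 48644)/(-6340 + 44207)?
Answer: 52477/37867 ≈ 1.3858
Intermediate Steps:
((-10404 + 14237) + 48644)/(-6340 + 44207) = (3833 + 48644)/37867 = 52477*(1/37867) = 52477/37867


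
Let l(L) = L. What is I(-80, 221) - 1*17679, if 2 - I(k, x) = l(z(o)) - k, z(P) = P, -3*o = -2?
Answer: -53273/3 ≈ -17758.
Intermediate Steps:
o = ⅔ (o = -⅓*(-2) = ⅔ ≈ 0.66667)
I(k, x) = 4/3 + k (I(k, x) = 2 - (⅔ - k) = 2 + (-⅔ + k) = 4/3 + k)
I(-80, 221) - 1*17679 = (4/3 - 80) - 1*17679 = -236/3 - 17679 = -53273/3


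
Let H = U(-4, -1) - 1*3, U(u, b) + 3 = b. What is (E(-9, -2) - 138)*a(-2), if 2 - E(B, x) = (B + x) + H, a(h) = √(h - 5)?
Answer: -118*I*√7 ≈ -312.2*I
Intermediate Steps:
U(u, b) = -3 + b
H = -7 (H = (-3 - 1) - 1*3 = -4 - 3 = -7)
a(h) = √(-5 + h)
E(B, x) = 9 - B - x (E(B, x) = 2 - ((B + x) - 7) = 2 - (-7 + B + x) = 2 + (7 - B - x) = 9 - B - x)
(E(-9, -2) - 138)*a(-2) = ((9 - 1*(-9) - 1*(-2)) - 138)*√(-5 - 2) = ((9 + 9 + 2) - 138)*√(-7) = (20 - 138)*(I*√7) = -118*I*√7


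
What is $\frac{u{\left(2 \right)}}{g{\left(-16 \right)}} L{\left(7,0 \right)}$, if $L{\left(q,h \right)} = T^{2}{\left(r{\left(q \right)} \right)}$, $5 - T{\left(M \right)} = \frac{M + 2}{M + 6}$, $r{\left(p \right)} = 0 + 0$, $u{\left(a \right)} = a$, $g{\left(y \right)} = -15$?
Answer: $- \frac{392}{135} \approx -2.9037$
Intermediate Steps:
$r{\left(p \right)} = 0$
$T{\left(M \right)} = 5 - \frac{2 + M}{6 + M}$ ($T{\left(M \right)} = 5 - \frac{M + 2}{M + 6} = 5 - \frac{2 + M}{6 + M}$)
$L{\left(q,h \right)} = \frac{196}{9}$ ($L{\left(q,h \right)} = \left(\frac{4 \left(7 + 0\right)}{6 + 0}\right)^{2} = \left(4 \cdot \frac{1}{6} \cdot 7\right)^{2} = \left(\frac{14}{3}\right)^{2} = \frac{196}{9}$)
$\frac{u{\left(2 \right)}}{g{\left(-16 \right)}} L{\left(7,0 \right)} = \frac{2}{-15} \cdot \frac{196}{9} = 2 \left(- \frac{1}{15}\right) \frac{196}{9} = \left(- \frac{2}{15}\right) \frac{196}{9} = - \frac{392}{135}$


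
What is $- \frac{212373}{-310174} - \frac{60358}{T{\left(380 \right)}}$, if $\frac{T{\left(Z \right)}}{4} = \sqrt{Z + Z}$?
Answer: $\frac{212373}{310174} - \frac{30179 \sqrt{190}}{760} \approx -546.67$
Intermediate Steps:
$T{\left(Z \right)} = 4 \sqrt{2} \sqrt{Z}$ ($T{\left(Z \right)} = 4 \sqrt{Z + Z} = 4 \sqrt{2 Z} = 4 \sqrt{2} \sqrt{Z}$)
$- \frac{212373}{-310174} - \frac{60358}{T{\left(380 \right)}} = - \frac{212373}{-310174} - \frac{60358}{4 \sqrt{2} \sqrt{380}} = \left(-212373\right) \left(- \frac{1}{310174}\right) - \frac{60358}{4 \sqrt{2} \cdot 2 \sqrt{95}} = \frac{212373}{310174} - \frac{60358}{8 \sqrt{190}} = \frac{212373}{310174} - 60358 \frac{\sqrt{190}}{1520} = \frac{212373}{310174} - \frac{30179 \sqrt{190}}{760}$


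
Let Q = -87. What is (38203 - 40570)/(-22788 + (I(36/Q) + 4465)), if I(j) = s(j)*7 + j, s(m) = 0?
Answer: 68643/531379 ≈ 0.12918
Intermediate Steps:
I(j) = j (I(j) = 0*7 + j = 0 + j = j)
(38203 - 40570)/(-22788 + (I(36/Q) + 4465)) = (38203 - 40570)/(-22788 + (36/(-87) + 4465)) = -2367/(-22788 + (36*(-1/87) + 4465)) = -2367/(-22788 + (-12/29 + 4465)) = -2367/(-22788 + 129473/29) = -2367/(-531379/29) = -2367*(-29/531379) = 68643/531379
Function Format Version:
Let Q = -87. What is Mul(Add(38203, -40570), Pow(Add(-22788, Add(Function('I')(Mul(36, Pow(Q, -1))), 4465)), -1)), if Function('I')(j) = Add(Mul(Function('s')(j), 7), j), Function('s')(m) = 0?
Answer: Rational(68643, 531379) ≈ 0.12918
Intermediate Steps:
Function('I')(j) = j (Function('I')(j) = Add(Mul(0, 7), j) = Add(0, j) = j)
Mul(Add(38203, -40570), Pow(Add(-22788, Add(Function('I')(Mul(36, Pow(Q, -1))), 4465)), -1)) = Mul(Add(38203, -40570), Pow(Add(-22788, Add(Mul(36, Pow(-87, -1)), 4465)), -1)) = Mul(-2367, Pow(Add(-22788, Add(Mul(36, Rational(-1, 87)), 4465)), -1)) = Mul(-2367, Pow(Add(-22788, Add(Rational(-12, 29), 4465)), -1)) = Mul(-2367, Pow(Add(-22788, Rational(129473, 29)), -1)) = Mul(-2367, Pow(Rational(-531379, 29), -1)) = Mul(-2367, Rational(-29, 531379)) = Rational(68643, 531379)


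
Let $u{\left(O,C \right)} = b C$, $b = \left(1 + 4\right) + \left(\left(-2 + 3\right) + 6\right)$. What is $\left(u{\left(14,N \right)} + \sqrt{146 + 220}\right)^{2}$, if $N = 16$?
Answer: $\left(192 + \sqrt{366}\right)^{2} \approx 44576.0$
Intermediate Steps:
$b = 12$ ($b = 5 + \left(1 + 6\right) = 5 + 7 = 12$)
$u{\left(O,C \right)} = 12 C$
$\left(u{\left(14,N \right)} + \sqrt{146 + 220}\right)^{2} = \left(12 \cdot 16 + \sqrt{146 + 220}\right)^{2} = \left(192 + \sqrt{366}\right)^{2}$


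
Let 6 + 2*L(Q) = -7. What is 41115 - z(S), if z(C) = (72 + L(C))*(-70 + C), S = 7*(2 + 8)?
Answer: 41115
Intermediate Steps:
L(Q) = -13/2 (L(Q) = -3 + (½)*(-7) = -3 - 7/2 = -13/2)
S = 70 (S = 7*10 = 70)
z(C) = -4585 + 131*C/2 (z(C) = (72 - 13/2)*(-70 + C) = 131*(-70 + C)/2 = -4585 + 131*C/2)
41115 - z(S) = 41115 - (-4585 + (131/2)*70) = 41115 - (-4585 + 4585) = 41115 - 1*0 = 41115 + 0 = 41115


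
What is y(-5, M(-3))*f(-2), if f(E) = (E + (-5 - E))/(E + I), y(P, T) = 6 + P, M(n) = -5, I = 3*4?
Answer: -½ ≈ -0.50000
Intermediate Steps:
I = 12
f(E) = -5/(12 + E) (f(E) = (E + (-5 - E))/(E + 12) = -5/(12 + E))
y(-5, M(-3))*f(-2) = (6 - 5)*(-5/(12 - 2)) = 1*(-5/10) = 1*(-5*⅒) = 1*(-½) = -½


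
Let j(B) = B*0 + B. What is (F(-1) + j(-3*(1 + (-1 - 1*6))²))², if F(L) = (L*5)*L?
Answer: 10609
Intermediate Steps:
F(L) = 5*L² (F(L) = (5*L)*L = 5*L²)
j(B) = B (j(B) = 0 + B = B)
(F(-1) + j(-3*(1 + (-1 - 1*6))²))² = (5*(-1)² - 3*(1 + (-1 - 1*6))²)² = (5*1 - 3*(1 + (-1 - 6))²)² = (5 - 3*(1 - 7)²)² = (5 - 3*(-6)²)² = (5 - 3*36)² = (5 - 108)² = (-103)² = 10609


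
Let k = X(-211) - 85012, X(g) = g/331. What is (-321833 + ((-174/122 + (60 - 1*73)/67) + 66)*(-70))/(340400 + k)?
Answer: -441471207301/345487257879 ≈ -1.2778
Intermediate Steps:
X(g) = g/331 (X(g) = g*(1/331) = g/331)
k = -28139183/331 (k = (1/331)*(-211) - 85012 = -211/331 - 85012 = -28139183/331 ≈ -85013.)
(-321833 + ((-174/122 + (60 - 1*73)/67) + 66)*(-70))/(340400 + k) = (-321833 + ((-174/122 + (60 - 1*73)/67) + 66)*(-70))/(340400 - 28139183/331) = (-321833 + ((-174*1/122 + (60 - 73)*(1/67)) + 66)*(-70))/(84533217/331) = (-321833 + ((-87/61 - 13*1/67) + 66)*(-70))*(331/84533217) = (-321833 + ((-87/61 - 13/67) + 66)*(-70))*(331/84533217) = (-321833 + (-6622/4087 + 66)*(-70))*(331/84533217) = (-321833 + (263120/4087)*(-70))*(331/84533217) = (-321833 - 18418400/4087)*(331/84533217) = -1333749871/4087*331/84533217 = -441471207301/345487257879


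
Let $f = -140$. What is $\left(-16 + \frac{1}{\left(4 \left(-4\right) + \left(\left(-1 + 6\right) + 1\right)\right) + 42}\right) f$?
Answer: $\frac{17885}{8} \approx 2235.6$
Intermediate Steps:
$\left(-16 + \frac{1}{\left(4 \left(-4\right) + \left(\left(-1 + 6\right) + 1\right)\right) + 42}\right) f = \left(-16 + \frac{1}{\left(4 \left(-4\right) + \left(\left(-1 + 6\right) + 1\right)\right) + 42}\right) \left(-140\right) = \left(-16 + \frac{1}{\left(-16 + \left(5 + 1\right)\right) + 42}\right) \left(-140\right) = \left(-16 + \frac{1}{\left(-16 + 6\right) + 42}\right) \left(-140\right) = \left(-16 + \frac{1}{-10 + 42}\right) \left(-140\right) = \left(-16 + \frac{1}{32}\right) \left(-140\right) = \left(- \frac{511}{32}\right) \left(-140\right) = \frac{17885}{8}$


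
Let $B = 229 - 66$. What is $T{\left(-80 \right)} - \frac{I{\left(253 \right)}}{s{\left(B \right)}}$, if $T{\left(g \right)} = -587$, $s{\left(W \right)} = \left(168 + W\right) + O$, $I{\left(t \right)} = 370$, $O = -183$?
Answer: $- \frac{1179}{2} \approx -589.5$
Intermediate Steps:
$B = 163$ ($B = 229 - 66 = 163$)
$s{\left(W \right)} = -15 + W$ ($s{\left(W \right)} = \left(168 + W\right) - 183 = -15 + W$)
$T{\left(-80 \right)} - \frac{I{\left(253 \right)}}{s{\left(B \right)}} = -587 - \frac{370}{-15 + 163} = -587 - \frac{370}{148} = -587 - 370 \cdot \frac{1}{148} = -587 - \frac{5}{2} = - \frac{1179}{2}$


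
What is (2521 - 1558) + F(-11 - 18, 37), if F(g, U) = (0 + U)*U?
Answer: 2332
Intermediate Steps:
F(g, U) = U² (F(g, U) = U*U = U²)
(2521 - 1558) + F(-11 - 18, 37) = (2521 - 1558) + 37² = 963 + 1369 = 2332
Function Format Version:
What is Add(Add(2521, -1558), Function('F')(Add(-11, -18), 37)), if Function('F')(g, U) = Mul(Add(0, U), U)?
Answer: 2332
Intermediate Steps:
Function('F')(g, U) = Pow(U, 2) (Function('F')(g, U) = Mul(U, U) = Pow(U, 2))
Add(Add(2521, -1558), Function('F')(Add(-11, -18), 37)) = Add(Add(2521, -1558), Pow(37, 2)) = Add(963, 1369) = 2332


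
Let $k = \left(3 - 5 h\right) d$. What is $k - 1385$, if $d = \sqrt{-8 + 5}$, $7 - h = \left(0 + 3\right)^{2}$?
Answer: $-1385 + 13 i \sqrt{3} \approx -1385.0 + 22.517 i$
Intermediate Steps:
$h = -2$ ($h = 7 - \left(0 + 3\right)^{2} = 7 - 3^{2} = 7 - 9 = -2$)
$d = i \sqrt{3}$ ($d = \sqrt{-3} = i \sqrt{3} \approx 1.732 i$)
$k = 13 i \sqrt{3}$ ($k = \left(3 - -10\right) i \sqrt{3} = \left(3 + 10\right) i \sqrt{3} = 13 i \sqrt{3} \approx 22.517 i$)
$k - 1385 = 13 i \sqrt{3} - 1385 = -1385 + 13 i \sqrt{3}$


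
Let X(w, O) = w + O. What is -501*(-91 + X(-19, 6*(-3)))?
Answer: 64128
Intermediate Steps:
X(w, O) = O + w
-501*(-91 + X(-19, 6*(-3))) = -501*(-91 + (6*(-3) - 19)) = -501*(-91 + (-18 - 19)) = -501*(-91 - 37) = -501*(-128) = 64128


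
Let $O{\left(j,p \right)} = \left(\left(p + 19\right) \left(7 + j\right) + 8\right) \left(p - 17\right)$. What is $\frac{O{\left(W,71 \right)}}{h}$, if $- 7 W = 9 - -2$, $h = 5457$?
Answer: $\frac{62568}{12733} \approx 4.9138$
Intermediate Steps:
$W = - \frac{11}{7}$ ($W = - \frac{9 - -2}{7} = - \frac{9 + 2}{7} = \left(- \frac{1}{7}\right) 11 = - \frac{11}{7} \approx -1.5714$)
$O{\left(j,p \right)} = \left(-17 + p\right) \left(8 + \left(7 + j\right) \left(19 + p\right)\right)$ ($O{\left(j,p \right)} = \left(\left(19 + p\right) \left(7 + j\right) + 8\right) \left(-17 + p\right) = \left(\left(7 + j\right) \left(19 + p\right) + 8\right) \left(-17 + p\right) = \left(8 + \left(7 + j\right) \left(19 + p\right)\right) \left(-17 + p\right) = \left(-17 + p\right) \left(8 + \left(7 + j\right) \left(19 + p\right)\right)$)
$\frac{O{\left(W,71 \right)}}{h} = \frac{-2397 - - \frac{3553}{7} + 7 \cdot 71^{2} + 22 \cdot 71 - \frac{11 \cdot 71^{2}}{7} + 2 \left(- \frac{11}{7}\right) 71}{5457} = \left(-2397 + \frac{3553}{7} + 7 \cdot 5041 + 1562 - \frac{55451}{7} - \frac{1562}{7}\right) \frac{1}{5457} = \left(-2397 + \frac{3553}{7} + 35287 + 1562 - \frac{55451}{7} - \frac{1562}{7}\right) \frac{1}{5457} = \frac{187704}{7} \cdot \frac{1}{5457} = \frac{62568}{12733}$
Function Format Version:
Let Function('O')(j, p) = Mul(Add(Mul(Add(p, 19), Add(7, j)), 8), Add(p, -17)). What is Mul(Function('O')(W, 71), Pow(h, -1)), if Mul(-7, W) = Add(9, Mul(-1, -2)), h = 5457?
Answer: Rational(62568, 12733) ≈ 4.9138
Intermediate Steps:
W = Rational(-11, 7) (W = Mul(Rational(-1, 7), Add(9, Mul(-1, -2))) = Mul(Rational(-1, 7), Add(9, 2)) = Mul(Rational(-1, 7), 11) = Rational(-11, 7) ≈ -1.5714)
Function('O')(j, p) = Mul(Add(-17, p), Add(8, Mul(Add(7, j), Add(19, p)))) (Function('O')(j, p) = Mul(Add(Mul(Add(19, p), Add(7, j)), 8), Add(-17, p)) = Mul(Add(Mul(Add(7, j), Add(19, p)), 8), Add(-17, p)) = Mul(Add(8, Mul(Add(7, j), Add(19, p))), Add(-17, p)) = Mul(Add(-17, p), Add(8, Mul(Add(7, j), Add(19, p)))))
Mul(Function('O')(W, 71), Pow(h, -1)) = Mul(Add(-2397, Mul(-323, Rational(-11, 7)), Mul(7, Pow(71, 2)), Mul(22, 71), Mul(Rational(-11, 7), Pow(71, 2)), Mul(2, Rational(-11, 7), 71)), Pow(5457, -1)) = Mul(Add(-2397, Rational(3553, 7), Mul(7, 5041), 1562, Mul(Rational(-11, 7), 5041), Rational(-1562, 7)), Rational(1, 5457)) = Mul(Add(-2397, Rational(3553, 7), 35287, 1562, Rational(-55451, 7), Rational(-1562, 7)), Rational(1, 5457)) = Mul(Rational(187704, 7), Rational(1, 5457)) = Rational(62568, 12733)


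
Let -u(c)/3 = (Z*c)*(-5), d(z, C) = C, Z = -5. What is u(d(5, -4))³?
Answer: 27000000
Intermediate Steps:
u(c) = -75*c (u(c) = -3*(-5*c)*(-5) = -75*c)
u(d(5, -4))³ = (-75*(-4))³ = 300³ = 27000000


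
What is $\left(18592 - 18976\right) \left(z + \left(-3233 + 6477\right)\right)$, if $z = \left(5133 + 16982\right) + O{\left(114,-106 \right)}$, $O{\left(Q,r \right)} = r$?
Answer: $-9697152$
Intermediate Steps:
$z = 22009$ ($z = \left(5133 + 16982\right) - 106 = 22115 - 106 = 22009$)
$\left(18592 - 18976\right) \left(z + \left(-3233 + 6477\right)\right) = \left(18592 - 18976\right) \left(22009 + \left(-3233 + 6477\right)\right) = - 384 \left(22009 + 3244\right) = \left(-384\right) 25253 = -9697152$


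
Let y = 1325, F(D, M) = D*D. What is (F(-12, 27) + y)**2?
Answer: 2157961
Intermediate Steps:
F(D, M) = D**2
(F(-12, 27) + y)**2 = ((-12)**2 + 1325)**2 = (144 + 1325)**2 = 1469**2 = 2157961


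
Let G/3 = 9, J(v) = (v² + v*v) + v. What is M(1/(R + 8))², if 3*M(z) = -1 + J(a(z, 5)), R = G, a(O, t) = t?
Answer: 324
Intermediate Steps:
J(v) = v + 2*v² (J(v) = (v² + v²) + v = 2*v² + v = v + 2*v²)
G = 27 (G = 3*9 = 27)
R = 27
M(z) = 18 (M(z) = (-1 + 5*(1 + 2*5))/3 = (-1 + 5*(1 + 10))/3 = (-1 + 5*11)/3 = (-1 + 55)/3 = (⅓)*54 = 18)
M(1/(R + 8))² = 18² = 324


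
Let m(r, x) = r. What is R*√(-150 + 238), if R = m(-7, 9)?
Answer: -14*√22 ≈ -65.666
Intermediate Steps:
R = -7
R*√(-150 + 238) = -7*√(-150 + 238) = -14*√22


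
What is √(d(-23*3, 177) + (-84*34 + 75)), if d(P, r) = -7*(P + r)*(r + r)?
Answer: 3*I*√30045 ≈ 520.0*I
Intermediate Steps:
d(P, r) = -14*r*(P + r) (d(P, r) = -7*(P + r)*2*r = -14*r*(P + r))
√(d(-23*3, 177) + (-84*34 + 75)) = √(-14*177*(-23*3 + 177) + (-84*34 + 75)) = √(-14*177*(-69 + 177) + (-2856 + 75)) = √(-14*177*108 - 2781) = √(-267624 - 2781) = √(-270405) = 3*I*√30045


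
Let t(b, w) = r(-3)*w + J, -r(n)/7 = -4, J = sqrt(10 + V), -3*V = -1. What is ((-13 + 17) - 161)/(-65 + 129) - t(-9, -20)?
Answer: 35683/64 - sqrt(93)/3 ≈ 554.33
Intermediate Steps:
V = 1/3 (V = -1/3*(-1) = 1/3 ≈ 0.33333)
J = sqrt(93)/3 (J = sqrt(10 + 1/3) = sqrt(31/3) = sqrt(93)/3 ≈ 3.2146)
r(n) = 28 (r(n) = -7*(-4) = 28)
t(b, w) = 28*w + sqrt(93)/3
((-13 + 17) - 161)/(-65 + 129) - t(-9, -20) = ((-13 + 17) - 161)/(-65 + 129) - (28*(-20) + sqrt(93)/3) = (4 - 161)/64 - (-560 + sqrt(93)/3) = -157*1/64 + (560 - sqrt(93)/3) = -157/64 + (560 - sqrt(93)/3) = 35683/64 - sqrt(93)/3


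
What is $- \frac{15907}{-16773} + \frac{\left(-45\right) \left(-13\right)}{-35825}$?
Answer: $\frac{112011214}{120178545} \approx 0.93204$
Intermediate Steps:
$- \frac{15907}{-16773} + \frac{\left(-45\right) \left(-13\right)}{-35825} = \left(-15907\right) \left(- \frac{1}{16773}\right) + 585 \left(- \frac{1}{35825}\right) = \frac{15907}{16773} - \frac{117}{7165} = \frac{112011214}{120178545}$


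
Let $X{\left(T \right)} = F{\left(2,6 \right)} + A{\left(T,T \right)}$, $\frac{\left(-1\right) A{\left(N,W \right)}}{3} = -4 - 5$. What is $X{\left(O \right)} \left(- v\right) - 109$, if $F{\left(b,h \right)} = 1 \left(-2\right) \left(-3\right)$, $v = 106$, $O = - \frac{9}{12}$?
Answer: $-3607$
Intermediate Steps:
$O = - \frac{3}{4}$ ($O = \left(-9\right) \frac{1}{12} = - \frac{3}{4} \approx -0.75$)
$F{\left(b,h \right)} = 6$ ($F{\left(b,h \right)} = \left(-2\right) \left(-3\right) = 6$)
$A{\left(N,W \right)} = 27$ ($A{\left(N,W \right)} = - 3 \left(-4 - 5\right) = \left(-3\right) \left(-9\right) = 27$)
$X{\left(T \right)} = 33$ ($X{\left(T \right)} = 6 + 27 = 33$)
$X{\left(O \right)} \left(- v\right) - 109 = 33 \left(\left(-1\right) 106\right) - 109 = 33 \left(-106\right) - 109 = -3498 - 109 = -3607$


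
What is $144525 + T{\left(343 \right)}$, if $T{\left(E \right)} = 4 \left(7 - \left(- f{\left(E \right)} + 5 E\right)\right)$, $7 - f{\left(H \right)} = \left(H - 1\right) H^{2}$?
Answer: $-160806111$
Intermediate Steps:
$f{\left(H \right)} = 7 - H^{2} \left(-1 + H\right)$ ($f{\left(H \right)} = 7 - \left(H - 1\right) H^{2} = 7 - \left(-1 + H\right) H^{2} = 7 - H^{2} \left(-1 + H\right)$)
$T{\left(E \right)} = 56 - 20 E - 4 E^{3} + 4 E^{2}$ ($T{\left(E \right)} = 4 \left(7 - \left(-7 + E^{3} - E^{2} + 5 E\right)\right) = 4 \left(14 + E^{2} - E^{3} - 5 E\right) = 56 - 20 E - 4 E^{3} + 4 E^{2}$)
$144525 + T{\left(343 \right)} = 144525 + \left(56 - 6860 - 4 \cdot 343^{3} + 4 \cdot 343^{2}\right) = 144525 + \left(56 - 6860 - 161414428 + 4 \cdot 117649\right) = 144525 + \left(56 - 6860 - 161414428 + 470596\right) = 144525 - 160950636 = -160806111$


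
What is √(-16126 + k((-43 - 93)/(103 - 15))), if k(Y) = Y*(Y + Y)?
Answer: 2*I*√487667/11 ≈ 126.97*I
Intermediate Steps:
k(Y) = 2*Y² (k(Y) = Y*(2*Y) = 2*Y²)
√(-16126 + k((-43 - 93)/(103 - 15))) = √(-16126 + 2*((-43 - 93)/(103 - 15))²) = √(-16126 + 2*(-136/88)²) = √(-16126 + 2*(-136*1/88)²) = √(-16126 + 2*(-17/11)²) = √(-16126 + 2*(289/121)) = √(-16126 + 578/121) = √(-1950668/121) = 2*I*√487667/11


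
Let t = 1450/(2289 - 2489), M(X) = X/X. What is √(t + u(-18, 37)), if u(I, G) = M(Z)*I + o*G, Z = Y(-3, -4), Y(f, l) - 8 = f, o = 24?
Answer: √3451/2 ≈ 29.373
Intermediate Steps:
Y(f, l) = 8 + f
Z = 5 (Z = 8 - 3 = 5)
M(X) = 1
u(I, G) = I + 24*G (u(I, G) = 1*I + 24*G = I + 24*G)
t = -29/4 (t = 1450/(-200) = 1450*(-1/200) = -29/4 ≈ -7.2500)
√(t + u(-18, 37)) = √(-29/4 + (-18 + 24*37)) = √(-29/4 + (-18 + 888)) = √(-29/4 + 870) = √(3451/4) = √3451/2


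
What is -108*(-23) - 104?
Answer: 2380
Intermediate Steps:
-108*(-23) - 104 = 2484 - 104 = 2380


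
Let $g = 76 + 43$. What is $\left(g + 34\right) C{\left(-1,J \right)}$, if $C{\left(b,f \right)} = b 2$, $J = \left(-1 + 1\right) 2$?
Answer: $-306$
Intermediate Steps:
$J = 0$ ($J = 0 \cdot 2 = 0$)
$C{\left(b,f \right)} = 2 b$
$g = 119$
$\left(g + 34\right) C{\left(-1,J \right)} = \left(119 + 34\right) 2 \left(-1\right) = 153 \left(-2\right) = -306$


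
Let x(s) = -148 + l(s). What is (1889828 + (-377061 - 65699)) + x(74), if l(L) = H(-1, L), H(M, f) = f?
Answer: 1446994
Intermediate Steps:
l(L) = L
x(s) = -148 + s
(1889828 + (-377061 - 65699)) + x(74) = (1889828 + (-377061 - 65699)) + (-148 + 74) = (1889828 - 442760) - 74 = 1447068 - 74 = 1446994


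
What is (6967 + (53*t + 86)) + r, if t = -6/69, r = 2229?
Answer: 213380/23 ≈ 9277.4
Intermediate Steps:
t = -2/23 (t = -6*1/69 = -2/23 ≈ -0.086957)
(6967 + (53*t + 86)) + r = (6967 + (53*(-2/23) + 86)) + 2229 = (6967 + (-106/23 + 86)) + 2229 = (6967 + 1872/23) + 2229 = 162113/23 + 2229 = 213380/23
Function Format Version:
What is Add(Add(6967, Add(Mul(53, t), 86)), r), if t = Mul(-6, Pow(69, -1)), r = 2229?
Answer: Rational(213380, 23) ≈ 9277.4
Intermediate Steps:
t = Rational(-2, 23) (t = Mul(-6, Rational(1, 69)) = Rational(-2, 23) ≈ -0.086957)
Add(Add(6967, Add(Mul(53, t), 86)), r) = Add(Add(6967, Add(Mul(53, Rational(-2, 23)), 86)), 2229) = Add(Add(6967, Add(Rational(-106, 23), 86)), 2229) = Add(Add(6967, Rational(1872, 23)), 2229) = Add(Rational(162113, 23), 2229) = Rational(213380, 23)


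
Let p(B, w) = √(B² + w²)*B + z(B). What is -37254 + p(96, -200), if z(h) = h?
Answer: -37158 + 768*√769 ≈ -15861.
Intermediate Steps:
p(B, w) = B + B*√(B² + w²) (p(B, w) = √(B² + w²)*B + B = B*√(B² + w²) + B = B + B*√(B² + w²))
-37254 + p(96, -200) = -37254 + 96*(1 + √(96² + (-200)²)) = -37254 + 96*(1 + √(9216 + 40000)) = -37254 + 96*(1 + √49216) = -37254 + 96*(1 + 8*√769) = -37254 + (96 + 768*√769) = -37158 + 768*√769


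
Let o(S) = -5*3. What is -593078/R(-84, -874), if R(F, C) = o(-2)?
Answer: 593078/15 ≈ 39539.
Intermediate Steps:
o(S) = -15
R(F, C) = -15
-593078/R(-84, -874) = -593078/(-15) = -593078*(-1/15) = 593078/15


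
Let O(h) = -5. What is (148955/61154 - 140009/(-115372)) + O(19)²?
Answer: 101066914423/3527729644 ≈ 28.649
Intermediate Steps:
(148955/61154 - 140009/(-115372)) + O(19)² = (148955/61154 - 140009/(-115372)) + (-5)² = (148955*(1/61154) - 140009*(-1/115372)) + 25 = (148955/61154 + 140009/115372) + 25 = 12873673323/3527729644 + 25 = 101066914423/3527729644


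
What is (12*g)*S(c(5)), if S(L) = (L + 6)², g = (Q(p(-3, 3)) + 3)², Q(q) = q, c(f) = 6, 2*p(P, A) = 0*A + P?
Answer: 3888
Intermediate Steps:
p(P, A) = P/2 (p(P, A) = (0*A + P)/2 = (0 + P)/2 = P/2)
g = 9/4 (g = ((½)*(-3) + 3)² = (-3/2 + 3)² = (3/2)² = 9/4 ≈ 2.2500)
S(L) = (6 + L)²
(12*g)*S(c(5)) = (12*(9/4))*(6 + 6)² = 27*12² = 27*144 = 3888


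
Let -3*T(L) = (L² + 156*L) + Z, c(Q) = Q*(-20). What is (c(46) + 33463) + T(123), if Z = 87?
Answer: 21075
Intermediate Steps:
c(Q) = -20*Q
T(L) = -29 - 52*L - L²/3 (T(L) = -((L² + 156*L) + 87)/3 = -(87 + L² + 156*L)/3 = -29 - 52*L - L²/3)
(c(46) + 33463) + T(123) = (-20*46 + 33463) + (-29 - 52*123 - ⅓*123²) = (-920 + 33463) + (-29 - 6396 - ⅓*15129) = 32543 + (-29 - 6396 - 5043) = 32543 - 11468 = 21075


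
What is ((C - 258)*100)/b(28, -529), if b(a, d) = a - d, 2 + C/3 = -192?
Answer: -84000/557 ≈ -150.81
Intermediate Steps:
C = -582 (C = -6 + 3*(-192) = -6 - 576 = -582)
((C - 258)*100)/b(28, -529) = ((-582 - 258)*100)/(28 - 1*(-529)) = (-840*100)/(28 + 529) = -84000/557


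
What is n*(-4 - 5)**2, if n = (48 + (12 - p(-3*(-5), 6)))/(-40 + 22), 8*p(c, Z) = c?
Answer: -4185/16 ≈ -261.56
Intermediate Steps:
p(c, Z) = c/8
n = -155/48 (n = (48 + (12 - (-3*(-5))/8))/(-40 + 22) = (48 + (12 - 15/8))/(-18) = (48 + (12 - 1*15/8))*(-1/18) = (48 + (12 - 15/8))*(-1/18) = (48 + 81/8)*(-1/18) = (465/8)*(-1/18) = -155/48 ≈ -3.2292)
n*(-4 - 5)**2 = -155*(-4 - 5)**2/48 = -155/48*(-9)**2 = -155/48*81 = -4185/16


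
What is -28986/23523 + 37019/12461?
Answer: 169867797/97706701 ≈ 1.7385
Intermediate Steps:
-28986/23523 + 37019/12461 = -28986*1/23523 + 37019*(1/12461) = -9662/7841 + 37019/12461 = 169867797/97706701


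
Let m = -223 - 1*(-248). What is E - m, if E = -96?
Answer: -121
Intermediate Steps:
m = 25 (m = -223 + 248 = 25)
E - m = -96 - 1*25 = -96 - 25 = -121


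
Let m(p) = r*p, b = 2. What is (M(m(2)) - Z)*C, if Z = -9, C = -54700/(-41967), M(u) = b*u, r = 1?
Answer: 711100/41967 ≈ 16.944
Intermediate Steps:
m(p) = p (m(p) = 1*p = p)
M(u) = 2*u
C = 54700/41967 (C = -54700*(-1/41967) = 54700/41967 ≈ 1.3034)
(M(m(2)) - Z)*C = (2*2 - 1*(-9))*(54700/41967) = (4 + 9)*(54700/41967) = 13*(54700/41967) = 711100/41967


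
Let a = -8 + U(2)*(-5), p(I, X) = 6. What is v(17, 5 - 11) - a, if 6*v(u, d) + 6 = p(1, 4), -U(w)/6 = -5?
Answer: 158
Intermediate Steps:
U(w) = 30 (U(w) = -6*(-5) = 30)
v(u, d) = 0 (v(u, d) = -1 + (⅙)*6 = -1 + 1 = 0)
a = -158 (a = -8 + 30*(-5) = -8 - 150 = -158)
v(17, 5 - 11) - a = 0 - 1*(-158) = 0 + 158 = 158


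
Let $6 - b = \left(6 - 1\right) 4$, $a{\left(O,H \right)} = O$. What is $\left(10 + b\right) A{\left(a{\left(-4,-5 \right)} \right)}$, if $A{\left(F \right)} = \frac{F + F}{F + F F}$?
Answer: $\frac{8}{3} \approx 2.6667$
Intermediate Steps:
$A{\left(F \right)} = \frac{2 F}{F + F^{2}}$
$b = -14$ ($b = 6 - \left(6 - 1\right) 4 = 6 - 5 \cdot 4 = 6 - 20 = -14$)
$\left(10 + b\right) A{\left(a{\left(-4,-5 \right)} \right)} = \left(10 - 14\right) \frac{2}{1 - 4} = - 4 \frac{2}{-3} = - 4 \cdot 2 \left(- \frac{1}{3}\right) = \left(-4\right) \left(- \frac{2}{3}\right) = \frac{8}{3}$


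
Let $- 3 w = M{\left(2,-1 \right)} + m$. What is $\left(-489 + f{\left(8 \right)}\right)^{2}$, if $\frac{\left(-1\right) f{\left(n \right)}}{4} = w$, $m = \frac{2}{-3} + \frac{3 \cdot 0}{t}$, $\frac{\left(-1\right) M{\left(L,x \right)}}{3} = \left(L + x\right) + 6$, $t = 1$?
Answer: $\frac{21724921}{81} \approx 2.6821 \cdot 10^{5}$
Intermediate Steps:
$M{\left(L,x \right)} = -18 - 3 L - 3 x$ ($M{\left(L,x \right)} = - 3 \left(\left(L + x\right) + 6\right) = - 3 \left(6 + L + x\right) = -18 - 3 L - 3 x$)
$m = - \frac{2}{3}$ ($m = \frac{2}{-3} + \frac{3 \cdot 0}{1} = 2 \left(- \frac{1}{3}\right) + 0 \cdot 1 = - \frac{2}{3} + 0 = - \frac{2}{3} \approx -0.66667$)
$w = \frac{65}{9}$ ($w = - \frac{\left(-18 - 6 - -3\right) - \frac{2}{3}}{3} = - \frac{\left(-18 - 6 + 3\right) - \frac{2}{3}}{3} = - \frac{-21 - \frac{2}{3}}{3} = \left(- \frac{1}{3}\right) \left(- \frac{65}{3}\right) = \frac{65}{9} \approx 7.2222$)
$f{\left(n \right)} = - \frac{260}{9}$ ($f{\left(n \right)} = \left(-4\right) \frac{65}{9} = - \frac{260}{9}$)
$\left(-489 + f{\left(8 \right)}\right)^{2} = \left(-489 - \frac{260}{9}\right)^{2} = \left(- \frac{4661}{9}\right)^{2} = \frac{21724921}{81}$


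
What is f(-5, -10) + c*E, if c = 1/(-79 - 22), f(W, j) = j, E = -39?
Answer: -971/101 ≈ -9.6139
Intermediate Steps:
c = -1/101 (c = 1/(-101) = -1/101 ≈ -0.0099010)
f(-5, -10) + c*E = -10 - 1/101*(-39) = -10 + 39/101 = -971/101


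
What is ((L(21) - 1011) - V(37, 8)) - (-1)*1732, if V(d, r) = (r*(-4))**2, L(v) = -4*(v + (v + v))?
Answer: -555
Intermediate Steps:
L(v) = -12*v (L(v) = -4*(v + 2*v) = -12*v)
V(d, r) = 16*r**2 (V(d, r) = (-4*r)**2 = 16*r**2)
((L(21) - 1011) - V(37, 8)) - (-1)*1732 = ((-12*21 - 1011) - 16*8**2) - (-1)*1732 = ((-252 - 1011) - 16*64) - 1*(-1732) = (-1263 - 1*1024) + 1732 = (-1263 - 1024) + 1732 = -2287 + 1732 = -555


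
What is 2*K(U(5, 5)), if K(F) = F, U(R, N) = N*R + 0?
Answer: 50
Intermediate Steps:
U(R, N) = N*R
2*K(U(5, 5)) = 2*(5*5) = 2*25 = 50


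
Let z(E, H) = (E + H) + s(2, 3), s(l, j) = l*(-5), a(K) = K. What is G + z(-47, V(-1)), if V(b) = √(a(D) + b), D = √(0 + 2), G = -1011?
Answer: -1068 + √(-1 + √2) ≈ -1067.4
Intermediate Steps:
D = √2 ≈ 1.4142
s(l, j) = -5*l
V(b) = √(b + √2) (V(b) = √(√2 + b) = √(b + √2))
z(E, H) = -10 + E + H (z(E, H) = (E + H) - 5*2 = (E + H) - 10 = -10 + E + H)
G + z(-47, V(-1)) = -1011 + (-10 - 47 + √(-1 + √2)) = -1011 + (-57 + √(-1 + √2)) = -1068 + √(-1 + √2)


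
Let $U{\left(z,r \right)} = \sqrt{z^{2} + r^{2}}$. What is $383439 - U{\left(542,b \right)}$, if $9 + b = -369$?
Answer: $383439 - 2 \sqrt{109162} \approx 3.8278 \cdot 10^{5}$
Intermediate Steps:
$b = -378$ ($b = -9 - 369 = -378$)
$U{\left(z,r \right)} = \sqrt{r^{2} + z^{2}}$
$383439 - U{\left(542,b \right)} = 383439 - \sqrt{\left(-378\right)^{2} + 542^{2}} = 383439 - \sqrt{142884 + 293764} = 383439 - \sqrt{436648} = 383439 - 2 \sqrt{109162}$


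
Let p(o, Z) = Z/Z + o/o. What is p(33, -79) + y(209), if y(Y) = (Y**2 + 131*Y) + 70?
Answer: 71132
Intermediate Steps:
p(o, Z) = 2 (p(o, Z) = 1 + 1 = 2)
y(Y) = 70 + Y**2 + 131*Y
p(33, -79) + y(209) = 2 + (70 + 209**2 + 131*209) = 2 + (70 + 43681 + 27379) = 2 + 71130 = 71132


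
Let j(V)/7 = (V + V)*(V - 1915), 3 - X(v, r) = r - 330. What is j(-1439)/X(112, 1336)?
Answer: -67569684/1003 ≈ -67368.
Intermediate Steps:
X(v, r) = 333 - r (X(v, r) = 3 - (r - 330) = 3 - (-330 + r) = 3 + (330 - r) = 333 - r)
j(V) = 14*V*(-1915 + V) (j(V) = 7*((V + V)*(V - 1915)) = 7*((2*V)*(-1915 + V)) = 7*(2*V*(-1915 + V)) = 14*V*(-1915 + V))
j(-1439)/X(112, 1336) = (14*(-1439)*(-1915 - 1439))/(333 - 1*1336) = (14*(-1439)*(-3354))/(333 - 1336) = 67569684/(-1003) = 67569684*(-1/1003) = -67569684/1003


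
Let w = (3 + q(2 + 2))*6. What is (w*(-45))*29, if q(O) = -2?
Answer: -7830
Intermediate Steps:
w = 6 (w = (3 - 2)*6 = 1*6 = 6)
(w*(-45))*29 = (6*(-45))*29 = -270*29 = -7830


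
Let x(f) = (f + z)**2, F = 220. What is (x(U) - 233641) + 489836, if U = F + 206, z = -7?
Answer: 431756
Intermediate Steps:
U = 426 (U = 220 + 206 = 426)
x(f) = (-7 + f)**2 (x(f) = (f - 7)**2 = (-7 + f)**2)
(x(U) - 233641) + 489836 = ((-7 + 426)**2 - 233641) + 489836 = (419**2 - 233641) + 489836 = (175561 - 233641) + 489836 = -58080 + 489836 = 431756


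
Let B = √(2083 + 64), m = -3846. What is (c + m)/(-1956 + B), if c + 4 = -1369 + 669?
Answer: 8899800/3823789 + 4550*√2147/3823789 ≈ 2.3826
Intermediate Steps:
c = -704 (c = -4 + (-1369 + 669) = -4 - 700 = -704)
B = √2147 ≈ 46.336
(c + m)/(-1956 + B) = (-704 - 3846)/(-1956 + √2147) = -4550/(-1956 + √2147)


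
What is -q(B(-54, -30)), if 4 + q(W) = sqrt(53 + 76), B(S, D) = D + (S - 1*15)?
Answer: 4 - sqrt(129) ≈ -7.3578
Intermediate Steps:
B(S, D) = -15 + D + S (B(S, D) = D + (S - 15) = D + (-15 + S) = -15 + D + S)
q(W) = -4 + sqrt(129) (q(W) = -4 + sqrt(53 + 76) = -4 + sqrt(129))
-q(B(-54, -30)) = -(-4 + sqrt(129)) = 4 - sqrt(129)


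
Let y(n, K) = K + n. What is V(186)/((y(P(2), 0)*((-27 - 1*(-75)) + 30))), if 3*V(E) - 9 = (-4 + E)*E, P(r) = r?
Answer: 11287/156 ≈ 72.353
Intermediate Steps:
V(E) = 3 + E*(-4 + E)/3 (V(E) = 3 + ((-4 + E)*E)/3 = 3 + (E*(-4 + E))/3 = 3 + E*(-4 + E)/3)
V(186)/((y(P(2), 0)*((-27 - 1*(-75)) + 30))) = (3 - 4/3*186 + (1/3)*186**2)/(((0 + 2)*((-27 - 1*(-75)) + 30))) = (3 - 248 + (1/3)*34596)/((2*((-27 + 75) + 30))) = (3 - 248 + 11532)/((2*(48 + 30))) = 11287/((2*78)) = 11287/156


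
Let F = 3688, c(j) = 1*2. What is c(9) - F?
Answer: -3686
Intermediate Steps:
c(j) = 2
c(9) - F = 2 - 1*3688 = 2 - 3688 = -3686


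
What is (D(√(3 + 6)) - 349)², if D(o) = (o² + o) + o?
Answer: 111556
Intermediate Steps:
D(o) = o² + 2*o (D(o) = (o + o²) + o = o² + 2*o)
(D(√(3 + 6)) - 349)² = (√(3 + 6)*(2 + √(3 + 6)) - 349)² = (√9*(2 + √9) - 349)² = (3*(2 + 3) - 349)² = (3*5 - 349)² = (15 - 349)² = (-334)² = 111556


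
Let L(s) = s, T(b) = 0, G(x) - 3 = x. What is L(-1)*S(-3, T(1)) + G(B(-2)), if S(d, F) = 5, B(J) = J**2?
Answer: 2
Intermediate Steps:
G(x) = 3 + x
L(-1)*S(-3, T(1)) + G(B(-2)) = -1*5 + (3 + (-2)**2) = -5 + (3 + 4) = -5 + 7 = 2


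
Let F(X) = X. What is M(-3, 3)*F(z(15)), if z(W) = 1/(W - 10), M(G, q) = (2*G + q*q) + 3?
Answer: 6/5 ≈ 1.2000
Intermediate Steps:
M(G, q) = 3 + q² + 2*G (M(G, q) = (2*G + q²) + 3 = (q² + 2*G) + 3 = 3 + q² + 2*G)
z(W) = 1/(-10 + W)
M(-3, 3)*F(z(15)) = (3 + 3² + 2*(-3))/(-10 + 15) = (3 + 9 - 6)/5 = 6*(⅕) = 6/5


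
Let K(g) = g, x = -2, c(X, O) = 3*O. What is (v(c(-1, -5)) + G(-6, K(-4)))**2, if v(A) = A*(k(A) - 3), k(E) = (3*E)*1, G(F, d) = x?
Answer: 515524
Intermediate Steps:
G(F, d) = -2
k(E) = 3*E
v(A) = A*(-3 + 3*A) (v(A) = A*(3*A - 3) = A*(-3 + 3*A))
(v(c(-1, -5)) + G(-6, K(-4)))**2 = (3*(3*(-5))*(-1 + 3*(-5)) - 2)**2 = (3*(-15)*(-1 - 15) - 2)**2 = (3*(-15)*(-16) - 2)**2 = (720 - 2)**2 = 718**2 = 515524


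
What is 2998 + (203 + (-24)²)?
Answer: 3777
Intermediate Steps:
2998 + (203 + (-24)²) = 2998 + (203 + 576) = 2998 + 779 = 3777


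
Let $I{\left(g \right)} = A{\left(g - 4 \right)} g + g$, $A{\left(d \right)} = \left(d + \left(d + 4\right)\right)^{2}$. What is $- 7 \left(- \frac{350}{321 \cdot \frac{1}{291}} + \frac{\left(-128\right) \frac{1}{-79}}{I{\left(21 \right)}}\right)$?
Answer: $\frac{81386793554}{36643755} \approx 2221.0$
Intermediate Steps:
$A{\left(d \right)} = \left(4 + 2 d\right)^{2}$ ($A{\left(d \right)} = \left(d + \left(4 + d\right)\right)^{2} = \left(4 + 2 d\right)^{2}$)
$I{\left(g \right)} = g + 4 g \left(-2 + g\right)^{2}$ ($I{\left(g \right)} = 4 \left(2 + \left(g - 4\right)\right)^{2} g + g = 4 \left(2 + \left(-4 + g\right)\right)^{2} g + g = 4 \left(-2 + g\right)^{2} g + g = 4 g \left(-2 + g\right)^{2} + g = g + 4 g \left(-2 + g\right)^{2}$)
$- 7 \left(- \frac{350}{321 \cdot \frac{1}{291}} + \frac{\left(-128\right) \frac{1}{-79}}{I{\left(21 \right)}}\right) = - 7 \left(- \frac{350}{321 \cdot \frac{1}{291}} + \frac{\left(-128\right) \frac{1}{-79}}{21 \left(1 + 4 \left(-2 + 21\right)^{2}\right)}\right) = - 7 \left(- \frac{350}{321 \cdot \frac{1}{291}} + \frac{\left(-128\right) \left(- \frac{1}{79}\right)}{21 \left(1 + 4 \cdot 19^{2}\right)}\right) = - 7 \left(- \frac{350}{\frac{107}{97}} + \frac{128}{79 \cdot 21 \left(1 + 4 \cdot 361\right)}\right) = - 7 \left(\left(-350\right) \frac{97}{107} + \frac{128}{79 \cdot 21 \left(1 + 1444\right)}\right) = - 7 \left(- \frac{33950}{107} + \frac{128}{79 \cdot 21 \cdot 1445}\right) = - 7 \left(- \frac{33950}{107} + \frac{128}{79 \cdot 30345}\right) = - 7 \left(- \frac{33950}{107} + \frac{128}{79} \cdot \frac{1}{30345}\right) = - 7 \left(- \frac{33950}{107} + \frac{128}{2397255}\right) = \left(-7\right) \left(- \frac{81386793554}{256506285}\right) = \frac{81386793554}{36643755}$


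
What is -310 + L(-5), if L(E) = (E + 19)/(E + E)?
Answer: -1557/5 ≈ -311.40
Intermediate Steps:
L(E) = (19 + E)/(2*E) (L(E) = (19 + E)/((2*E)) = (19 + E)*(1/(2*E)) = (19 + E)/(2*E))
-310 + L(-5) = -310 + (½)*(19 - 5)/(-5) = -310 + (½)*(-⅕)*14 = -310 - 7/5 = -1557/5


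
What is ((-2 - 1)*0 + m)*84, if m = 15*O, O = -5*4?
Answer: -25200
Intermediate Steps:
O = -20
m = -300 (m = 15*(-20) = -300)
((-2 - 1)*0 + m)*84 = ((-2 - 1)*0 - 300)*84 = (-3*0 - 300)*84 = (0 - 300)*84 = -300*84 = -25200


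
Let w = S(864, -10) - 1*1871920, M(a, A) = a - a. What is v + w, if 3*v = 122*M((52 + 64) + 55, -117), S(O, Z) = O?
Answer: -1871056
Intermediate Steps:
M(a, A) = 0
w = -1871056 (w = 864 - 1*1871920 = 864 - 1871920 = -1871056)
v = 0 (v = (122*0)/3 = (⅓)*0 = 0)
v + w = 0 - 1871056 = -1871056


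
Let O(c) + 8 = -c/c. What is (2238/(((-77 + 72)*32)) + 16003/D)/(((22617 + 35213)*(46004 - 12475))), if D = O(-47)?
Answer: -1290311/1396067090400 ≈ -9.2425e-7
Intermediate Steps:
O(c) = -9 (O(c) = -8 - c/c = -8 - 1*1 = -8 - 1 = -9)
D = -9
(2238/(((-77 + 72)*32)) + 16003/D)/(((22617 + 35213)*(46004 - 12475))) = (2238/(((-77 + 72)*32)) + 16003/(-9))/(((22617 + 35213)*(46004 - 12475))) = (2238/((-5*32)) + 16003*(-⅑))/((57830*33529)) = (2238/(-160) - 16003/9)/1938982070 = (2238*(-1/160) - 16003/9)*(1/1938982070) = (-1119/80 - 16003/9)*(1/1938982070) = -1290311/720*1/1938982070 = -1290311/1396067090400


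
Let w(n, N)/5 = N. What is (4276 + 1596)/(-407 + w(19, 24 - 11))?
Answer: -2936/171 ≈ -17.170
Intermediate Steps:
w(n, N) = 5*N
(4276 + 1596)/(-407 + w(19, 24 - 11)) = (4276 + 1596)/(-407 + 5*(24 - 11)) = 5872/(-407 + 5*13) = 5872/(-407 + 65) = 5872/(-342) = 5872*(-1/342) = -2936/171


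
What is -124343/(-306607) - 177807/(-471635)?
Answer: 113161381654/144606592445 ≈ 0.78255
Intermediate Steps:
-124343/(-306607) - 177807/(-471635) = -124343*(-1/306607) - 177807*(-1/471635) = 124343/306607 + 177807/471635 = 113161381654/144606592445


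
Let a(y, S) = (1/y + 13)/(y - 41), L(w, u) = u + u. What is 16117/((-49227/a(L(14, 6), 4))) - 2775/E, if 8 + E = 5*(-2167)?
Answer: 74975304967/185751389628 ≈ 0.40363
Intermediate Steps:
L(w, u) = 2*u
a(y, S) = (13 + 1/y)/(-41 + y)
E = -10843 (E = -8 + 5*(-2167) = -8 - 10835 = -10843)
16117/((-49227/a(L(14, 6), 4))) - 2775/E = 16117/((-49227*12*(-41 + 2*6)/(1 + 13*(2*6)))) - 2775/(-10843) = 16117/((-49227*12*(-41 + 12)/(1 + 13*12))) - 2775*(-1/10843) = 16117/((-49227*(-348/(1 + 156)))) + 2775/10843 = 16117/((-49227/((1/12)*(-1/29)*157))) + 2775/10843 = 16117/((-49227/(-157/348))) + 2775/10843 = 16117/((-49227*(-348/157))) + 2775/10843 = 16117/(17130996/157) + 2775/10843 = 16117*(157/17130996) + 2775/10843 = 2530369/17130996 + 2775/10843 = 74975304967/185751389628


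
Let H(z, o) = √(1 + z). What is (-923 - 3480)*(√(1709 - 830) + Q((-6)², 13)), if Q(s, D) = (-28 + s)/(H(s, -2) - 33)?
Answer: 290598/263 - 4403*√879 + 8806*√37/263 ≈ -1.2923e+5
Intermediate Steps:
Q(s, D) = (-28 + s)/(-33 + √(1 + s)) (Q(s, D) = (-28 + s)/(√(1 + s) - 33) = (-28 + s)/(-33 + √(1 + s)))
(-923 - 3480)*(√(1709 - 830) + Q((-6)², 13)) = (-923 - 3480)*(√(1709 - 830) + (-28 + (-6)²)/(-33 + √(1 + (-6)²))) = -4403*(√879 + (-28 + 36)/(-33 + √(1 + 36))) = -4403*(√879 + 8/(-33 + √37)) = -35224/(-33 + √37) - 4403*√879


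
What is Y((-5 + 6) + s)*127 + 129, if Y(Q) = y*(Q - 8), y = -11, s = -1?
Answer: 11305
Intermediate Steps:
Y(Q) = 88 - 11*Q (Y(Q) = -11*(Q - 8) = -11*(-8 + Q) = 88 - 11*Q)
Y((-5 + 6) + s)*127 + 129 = (88 - 11*((-5 + 6) - 1))*127 + 129 = (88 - 11*(1 - 1))*127 + 129 = (88 - 11*0)*127 + 129 = (88 + 0)*127 + 129 = 88*127 + 129 = 11176 + 129 = 11305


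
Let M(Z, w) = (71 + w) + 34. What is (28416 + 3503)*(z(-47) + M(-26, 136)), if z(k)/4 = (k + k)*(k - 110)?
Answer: 1891934887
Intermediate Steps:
z(k) = 8*k*(-110 + k) (z(k) = 4*((k + k)*(k - 110)) = 4*((2*k)*(-110 + k)) = 4*(2*k*(-110 + k)) = 8*k*(-110 + k))
M(Z, w) = 105 + w
(28416 + 3503)*(z(-47) + M(-26, 136)) = (28416 + 3503)*(8*(-47)*(-110 - 47) + (105 + 136)) = 31919*(8*(-47)*(-157) + 241) = 31919*(59032 + 241) = 31919*59273 = 1891934887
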